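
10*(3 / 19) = 30 / 19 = 1.58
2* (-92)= -184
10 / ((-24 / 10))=-25 / 6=-4.17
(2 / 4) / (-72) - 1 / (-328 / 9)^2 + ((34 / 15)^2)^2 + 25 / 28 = 1040125393693 / 38125080000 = 27.28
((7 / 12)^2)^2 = 2401 / 20736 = 0.12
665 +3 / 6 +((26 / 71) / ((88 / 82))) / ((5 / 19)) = 2603841 / 3905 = 666.80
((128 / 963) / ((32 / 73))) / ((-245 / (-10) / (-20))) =-11680 / 47187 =-0.25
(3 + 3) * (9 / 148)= 27 / 74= 0.36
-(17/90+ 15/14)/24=-397/7560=-0.05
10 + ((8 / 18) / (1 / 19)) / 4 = 109 / 9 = 12.11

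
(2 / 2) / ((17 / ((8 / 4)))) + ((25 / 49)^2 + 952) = 38873211 / 40817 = 952.38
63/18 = 7/2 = 3.50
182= 182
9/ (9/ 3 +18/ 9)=9/ 5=1.80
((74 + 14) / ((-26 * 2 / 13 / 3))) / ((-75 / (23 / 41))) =506 / 1025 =0.49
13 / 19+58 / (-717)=0.60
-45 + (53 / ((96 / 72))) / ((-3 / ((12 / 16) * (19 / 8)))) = -8781 / 128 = -68.60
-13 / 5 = -2.60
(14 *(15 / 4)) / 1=105 / 2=52.50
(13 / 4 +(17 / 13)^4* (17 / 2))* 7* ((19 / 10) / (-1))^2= 8114214689 / 11424400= 710.25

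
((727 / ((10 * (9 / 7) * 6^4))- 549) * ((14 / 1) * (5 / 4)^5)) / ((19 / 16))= -280132435625 / 14183424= -19750.69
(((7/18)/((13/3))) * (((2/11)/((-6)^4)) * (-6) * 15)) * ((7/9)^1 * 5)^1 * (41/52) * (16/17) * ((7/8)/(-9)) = 351575/1105852176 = 0.00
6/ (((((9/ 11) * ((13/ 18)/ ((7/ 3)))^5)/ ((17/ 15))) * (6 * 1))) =905157792/ 1856465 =487.57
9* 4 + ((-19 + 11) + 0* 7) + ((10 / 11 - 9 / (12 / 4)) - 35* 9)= -3180 / 11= -289.09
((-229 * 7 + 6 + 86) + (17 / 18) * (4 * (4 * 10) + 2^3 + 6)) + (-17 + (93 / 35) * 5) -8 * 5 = -29198 / 21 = -1390.38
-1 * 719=-719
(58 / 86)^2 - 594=-1097465 / 1849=-593.55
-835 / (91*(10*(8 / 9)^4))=-1095687 / 745472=-1.47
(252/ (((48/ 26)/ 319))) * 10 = 435435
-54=-54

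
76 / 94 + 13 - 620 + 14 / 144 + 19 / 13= -26599003 / 43992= -604.63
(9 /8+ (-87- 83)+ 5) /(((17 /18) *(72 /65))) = -85215 /544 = -156.65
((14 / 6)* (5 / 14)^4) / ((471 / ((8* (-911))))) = -0.59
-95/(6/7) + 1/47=-31249/282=-110.81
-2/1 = -2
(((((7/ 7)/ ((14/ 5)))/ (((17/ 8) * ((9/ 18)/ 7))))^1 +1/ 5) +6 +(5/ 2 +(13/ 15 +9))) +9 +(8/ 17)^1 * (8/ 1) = 17179/ 510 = 33.68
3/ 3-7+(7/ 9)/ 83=-4475/ 747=-5.99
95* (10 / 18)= 475 / 9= 52.78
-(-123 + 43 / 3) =326 / 3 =108.67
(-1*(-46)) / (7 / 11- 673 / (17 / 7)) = -4301 / 25851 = -0.17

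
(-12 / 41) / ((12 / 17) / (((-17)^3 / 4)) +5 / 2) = -2004504 / 17117869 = -0.12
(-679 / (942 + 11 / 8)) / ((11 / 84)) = -456288 / 83017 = -5.50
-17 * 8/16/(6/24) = -34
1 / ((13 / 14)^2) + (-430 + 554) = 21152 / 169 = 125.16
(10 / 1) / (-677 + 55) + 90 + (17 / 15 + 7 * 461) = 15479017 / 4665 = 3318.12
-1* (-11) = 11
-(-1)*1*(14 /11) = 14 /11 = 1.27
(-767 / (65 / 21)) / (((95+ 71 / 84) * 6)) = -17346 / 40255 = -0.43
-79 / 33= -2.39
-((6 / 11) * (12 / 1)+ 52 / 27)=-8.47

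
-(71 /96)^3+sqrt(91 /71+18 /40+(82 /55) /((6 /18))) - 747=-661255703 /884736+sqrt(378445265) /7810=-744.91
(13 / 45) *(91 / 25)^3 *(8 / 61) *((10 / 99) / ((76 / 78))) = 1018827992 / 5378484375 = 0.19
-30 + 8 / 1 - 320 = -342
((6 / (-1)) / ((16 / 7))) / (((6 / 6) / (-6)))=63 / 4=15.75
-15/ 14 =-1.07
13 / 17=0.76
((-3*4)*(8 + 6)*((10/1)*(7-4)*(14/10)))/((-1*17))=7056/17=415.06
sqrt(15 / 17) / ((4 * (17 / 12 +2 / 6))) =sqrt(255) / 119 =0.13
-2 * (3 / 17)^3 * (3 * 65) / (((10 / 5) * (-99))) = 585 / 54043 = 0.01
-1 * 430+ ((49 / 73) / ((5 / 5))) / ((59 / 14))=-1851324 / 4307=-429.84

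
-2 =-2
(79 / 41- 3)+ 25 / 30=-59 / 246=-0.24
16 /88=2 /11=0.18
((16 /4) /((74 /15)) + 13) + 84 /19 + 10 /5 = 14223 /703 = 20.23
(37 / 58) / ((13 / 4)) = 0.20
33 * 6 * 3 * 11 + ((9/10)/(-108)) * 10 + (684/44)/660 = 23718203/3630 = 6533.94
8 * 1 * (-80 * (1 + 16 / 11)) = -17280 / 11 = -1570.91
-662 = -662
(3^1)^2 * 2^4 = 144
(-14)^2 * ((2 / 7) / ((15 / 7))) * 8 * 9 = 9408 / 5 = 1881.60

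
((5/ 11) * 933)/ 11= 4665/ 121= 38.55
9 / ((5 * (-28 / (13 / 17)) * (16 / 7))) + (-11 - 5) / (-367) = 44101 / 1996480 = 0.02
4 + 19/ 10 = 59/ 10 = 5.90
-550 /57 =-9.65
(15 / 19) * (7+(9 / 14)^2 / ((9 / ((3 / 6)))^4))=8890565 / 1608768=5.53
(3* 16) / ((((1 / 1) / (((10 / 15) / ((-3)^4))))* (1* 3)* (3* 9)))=32 / 6561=0.00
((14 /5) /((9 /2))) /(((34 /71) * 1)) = 994 /765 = 1.30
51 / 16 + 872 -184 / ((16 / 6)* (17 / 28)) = 207139 / 272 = 761.54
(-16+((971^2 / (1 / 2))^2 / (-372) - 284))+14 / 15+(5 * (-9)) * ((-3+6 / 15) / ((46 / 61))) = -68152769290987 / 7130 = -9558593168.44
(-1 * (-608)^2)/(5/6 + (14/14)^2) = -201634.91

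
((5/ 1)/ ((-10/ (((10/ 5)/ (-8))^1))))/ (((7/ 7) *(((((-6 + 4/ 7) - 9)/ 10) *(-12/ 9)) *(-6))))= -35/ 3232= -0.01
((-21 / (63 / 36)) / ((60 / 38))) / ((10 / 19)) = -361 / 25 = -14.44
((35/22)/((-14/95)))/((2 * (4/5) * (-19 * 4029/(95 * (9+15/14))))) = 558125/6618304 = 0.08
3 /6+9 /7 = 25 /14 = 1.79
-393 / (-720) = 131 / 240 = 0.55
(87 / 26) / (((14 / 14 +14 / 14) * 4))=87 / 208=0.42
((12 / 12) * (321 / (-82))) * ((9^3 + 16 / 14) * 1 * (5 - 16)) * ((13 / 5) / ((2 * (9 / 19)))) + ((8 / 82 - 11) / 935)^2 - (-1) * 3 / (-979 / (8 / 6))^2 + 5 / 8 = 56248153722678348329 / 651866969276600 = 86287.78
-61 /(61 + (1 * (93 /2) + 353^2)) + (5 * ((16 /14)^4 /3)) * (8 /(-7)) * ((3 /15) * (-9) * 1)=24518211178 /4192220431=5.85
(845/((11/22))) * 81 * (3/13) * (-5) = -157950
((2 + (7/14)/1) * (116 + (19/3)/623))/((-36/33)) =-11925265/44856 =-265.86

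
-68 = -68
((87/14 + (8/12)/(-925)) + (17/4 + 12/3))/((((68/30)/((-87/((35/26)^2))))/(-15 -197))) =103028949426/1586375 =64946.15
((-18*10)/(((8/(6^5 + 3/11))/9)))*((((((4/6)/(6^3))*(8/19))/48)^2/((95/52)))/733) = -370669/430044813792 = -0.00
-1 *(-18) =18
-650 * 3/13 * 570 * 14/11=-108818.18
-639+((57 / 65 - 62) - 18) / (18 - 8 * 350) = -115545227 / 180830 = -638.97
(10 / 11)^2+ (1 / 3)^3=2821 / 3267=0.86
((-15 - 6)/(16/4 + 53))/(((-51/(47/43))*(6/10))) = 0.01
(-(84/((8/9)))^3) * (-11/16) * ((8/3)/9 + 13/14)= 181927053/256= 710652.55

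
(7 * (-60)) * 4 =-1680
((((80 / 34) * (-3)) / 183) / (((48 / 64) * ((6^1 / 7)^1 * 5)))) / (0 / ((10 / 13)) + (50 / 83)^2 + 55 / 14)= -10801952 / 3862882035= -0.00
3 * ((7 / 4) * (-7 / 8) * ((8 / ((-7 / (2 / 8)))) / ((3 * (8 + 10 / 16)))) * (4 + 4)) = 28 / 69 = 0.41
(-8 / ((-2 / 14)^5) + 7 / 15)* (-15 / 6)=-2016847 / 6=-336141.17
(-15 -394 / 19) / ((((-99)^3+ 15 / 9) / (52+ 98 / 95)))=5131203 / 2627080030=0.00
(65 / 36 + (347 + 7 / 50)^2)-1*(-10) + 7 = 1355906083 / 11250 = 120524.99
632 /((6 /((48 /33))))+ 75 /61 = 154.44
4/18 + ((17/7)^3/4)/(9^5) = 18008297/81015228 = 0.22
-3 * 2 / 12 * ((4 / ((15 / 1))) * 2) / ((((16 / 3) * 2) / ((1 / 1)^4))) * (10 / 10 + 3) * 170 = -17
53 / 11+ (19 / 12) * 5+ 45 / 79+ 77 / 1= 941695 / 10428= 90.30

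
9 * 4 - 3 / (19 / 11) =651 / 19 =34.26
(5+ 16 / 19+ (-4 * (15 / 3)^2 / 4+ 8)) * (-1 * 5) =1060 / 19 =55.79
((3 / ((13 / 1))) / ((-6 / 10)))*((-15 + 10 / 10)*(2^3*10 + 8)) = 6160 / 13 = 473.85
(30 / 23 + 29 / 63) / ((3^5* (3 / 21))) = 2557 / 50301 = 0.05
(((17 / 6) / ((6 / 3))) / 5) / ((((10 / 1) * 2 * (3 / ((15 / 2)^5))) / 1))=112.06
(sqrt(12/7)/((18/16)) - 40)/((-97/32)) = 1280/97 - 512*sqrt(21)/6111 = 12.81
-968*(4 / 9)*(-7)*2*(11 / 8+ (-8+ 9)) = 14304.89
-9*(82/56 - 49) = 11979/28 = 427.82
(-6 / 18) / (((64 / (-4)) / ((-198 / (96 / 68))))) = -187 / 64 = -2.92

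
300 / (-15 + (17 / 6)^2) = -10800 / 251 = -43.03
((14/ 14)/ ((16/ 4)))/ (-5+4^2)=1/ 44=0.02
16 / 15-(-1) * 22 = 346 / 15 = 23.07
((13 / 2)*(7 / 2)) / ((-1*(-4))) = 5.69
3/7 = 0.43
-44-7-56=-107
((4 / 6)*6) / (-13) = -4 / 13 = -0.31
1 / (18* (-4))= -1 / 72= -0.01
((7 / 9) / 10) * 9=7 / 10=0.70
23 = 23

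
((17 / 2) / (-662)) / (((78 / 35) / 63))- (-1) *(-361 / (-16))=1528393 / 68848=22.20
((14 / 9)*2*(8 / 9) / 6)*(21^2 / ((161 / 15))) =3920 / 207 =18.94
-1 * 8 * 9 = -72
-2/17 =-0.12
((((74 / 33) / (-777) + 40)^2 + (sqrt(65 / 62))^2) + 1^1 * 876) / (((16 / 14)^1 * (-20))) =-73748326361 / 680581440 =-108.36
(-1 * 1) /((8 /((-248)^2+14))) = -30759 /4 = -7689.75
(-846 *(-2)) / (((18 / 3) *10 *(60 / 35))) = 329 / 20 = 16.45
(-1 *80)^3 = -512000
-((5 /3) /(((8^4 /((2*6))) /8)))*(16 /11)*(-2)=5 /44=0.11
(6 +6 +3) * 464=6960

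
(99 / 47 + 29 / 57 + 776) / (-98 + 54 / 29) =-30245695 / 3734526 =-8.10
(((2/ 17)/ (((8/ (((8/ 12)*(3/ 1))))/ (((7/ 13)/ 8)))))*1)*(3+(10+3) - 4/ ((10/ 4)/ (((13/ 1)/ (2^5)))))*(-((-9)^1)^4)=-14099589/ 70720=-199.37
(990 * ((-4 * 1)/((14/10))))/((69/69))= -2828.57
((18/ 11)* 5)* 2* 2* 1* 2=720/ 11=65.45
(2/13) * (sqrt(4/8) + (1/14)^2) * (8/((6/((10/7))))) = 20/13377 + 40 * sqrt(2)/273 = 0.21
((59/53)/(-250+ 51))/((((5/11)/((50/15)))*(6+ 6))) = -649/189846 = -0.00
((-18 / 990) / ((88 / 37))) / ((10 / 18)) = -333 / 24200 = -0.01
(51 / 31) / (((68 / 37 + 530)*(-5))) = -1887 / 3050090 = -0.00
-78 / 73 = -1.07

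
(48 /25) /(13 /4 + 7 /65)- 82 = -118478 /1455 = -81.43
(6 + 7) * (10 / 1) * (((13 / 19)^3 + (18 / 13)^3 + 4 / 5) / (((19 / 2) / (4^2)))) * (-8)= -145622721024 / 22024249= -6611.93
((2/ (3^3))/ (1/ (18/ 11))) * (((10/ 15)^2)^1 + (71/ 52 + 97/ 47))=85205/ 181467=0.47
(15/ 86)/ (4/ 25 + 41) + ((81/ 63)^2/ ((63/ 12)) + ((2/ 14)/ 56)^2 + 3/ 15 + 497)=497.52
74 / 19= 3.89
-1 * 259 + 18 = -241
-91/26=-7/2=-3.50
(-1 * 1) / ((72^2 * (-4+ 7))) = -1 / 15552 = -0.00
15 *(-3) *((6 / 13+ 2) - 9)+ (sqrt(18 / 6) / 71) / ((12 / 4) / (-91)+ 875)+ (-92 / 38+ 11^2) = 91 *sqrt(3) / 5653162+ 101964 / 247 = 412.81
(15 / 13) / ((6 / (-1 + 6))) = 0.96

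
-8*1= -8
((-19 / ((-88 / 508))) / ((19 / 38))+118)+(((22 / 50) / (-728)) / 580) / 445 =337.36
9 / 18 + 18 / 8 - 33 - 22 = -209 / 4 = -52.25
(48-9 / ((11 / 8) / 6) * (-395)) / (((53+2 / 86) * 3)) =306676 / 3135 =97.82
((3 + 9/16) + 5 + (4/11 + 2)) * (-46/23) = -1923/88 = -21.85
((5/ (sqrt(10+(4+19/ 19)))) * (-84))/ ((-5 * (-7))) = -4 * sqrt(15)/ 5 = -3.10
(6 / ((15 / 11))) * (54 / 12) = 99 / 5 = 19.80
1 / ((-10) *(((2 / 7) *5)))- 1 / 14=-99 / 700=-0.14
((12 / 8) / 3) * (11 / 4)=11 / 8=1.38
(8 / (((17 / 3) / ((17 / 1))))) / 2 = 12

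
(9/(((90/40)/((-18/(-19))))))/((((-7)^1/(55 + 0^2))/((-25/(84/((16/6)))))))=22000/931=23.63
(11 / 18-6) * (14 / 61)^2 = -9506 / 33489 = -0.28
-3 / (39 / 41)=-41 / 13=-3.15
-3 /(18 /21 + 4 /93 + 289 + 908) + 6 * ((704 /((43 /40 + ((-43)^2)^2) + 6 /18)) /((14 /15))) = -2644000594119 /2239519748338159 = -0.00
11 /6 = 1.83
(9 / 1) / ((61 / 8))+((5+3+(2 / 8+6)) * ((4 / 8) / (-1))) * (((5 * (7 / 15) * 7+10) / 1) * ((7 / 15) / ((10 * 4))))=-295327 / 292800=-1.01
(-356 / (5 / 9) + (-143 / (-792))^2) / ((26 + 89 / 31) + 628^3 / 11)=-5663563631 / 199010586277440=-0.00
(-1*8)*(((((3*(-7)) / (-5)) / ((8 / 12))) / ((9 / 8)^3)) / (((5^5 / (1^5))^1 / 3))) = -14336 / 421875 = -0.03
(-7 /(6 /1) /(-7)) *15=5 /2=2.50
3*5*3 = 45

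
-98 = -98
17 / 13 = 1.31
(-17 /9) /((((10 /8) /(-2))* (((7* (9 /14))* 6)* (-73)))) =-136 /88695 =-0.00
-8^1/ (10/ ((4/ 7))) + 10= 334/ 35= 9.54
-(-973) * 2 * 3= 5838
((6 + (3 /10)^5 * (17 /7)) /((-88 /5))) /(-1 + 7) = -1401377 /24640000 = -0.06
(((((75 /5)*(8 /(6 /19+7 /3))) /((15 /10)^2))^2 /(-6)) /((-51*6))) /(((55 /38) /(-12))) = -70236160 /38374083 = -1.83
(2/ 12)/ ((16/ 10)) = 5/ 48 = 0.10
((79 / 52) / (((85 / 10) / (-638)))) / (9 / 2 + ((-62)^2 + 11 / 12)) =-302412 / 10208653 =-0.03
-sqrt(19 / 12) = -sqrt(57) / 6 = -1.26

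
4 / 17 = 0.24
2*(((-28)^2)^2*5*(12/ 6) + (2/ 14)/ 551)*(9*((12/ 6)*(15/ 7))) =12801932237340/ 26999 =474163200.02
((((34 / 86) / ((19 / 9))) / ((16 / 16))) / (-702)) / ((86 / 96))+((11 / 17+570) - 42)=4104387549 / 7763951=528.65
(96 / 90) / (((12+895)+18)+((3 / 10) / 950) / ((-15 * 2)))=304000 / 263624997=0.00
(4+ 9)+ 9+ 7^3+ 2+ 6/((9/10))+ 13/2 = 2281/6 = 380.17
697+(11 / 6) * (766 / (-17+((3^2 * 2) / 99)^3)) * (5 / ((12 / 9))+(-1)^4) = 82642759 / 271428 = 304.47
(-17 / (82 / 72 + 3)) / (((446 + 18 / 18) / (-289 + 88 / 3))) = 2.39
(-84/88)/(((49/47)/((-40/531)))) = 940/13629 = 0.07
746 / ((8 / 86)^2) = 689677 / 8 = 86209.62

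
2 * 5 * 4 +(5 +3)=48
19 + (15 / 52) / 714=235149 / 12376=19.00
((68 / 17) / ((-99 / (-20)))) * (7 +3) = 800 / 99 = 8.08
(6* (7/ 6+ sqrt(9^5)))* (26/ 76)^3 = 3218605/ 54872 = 58.66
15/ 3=5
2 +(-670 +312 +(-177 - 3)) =-536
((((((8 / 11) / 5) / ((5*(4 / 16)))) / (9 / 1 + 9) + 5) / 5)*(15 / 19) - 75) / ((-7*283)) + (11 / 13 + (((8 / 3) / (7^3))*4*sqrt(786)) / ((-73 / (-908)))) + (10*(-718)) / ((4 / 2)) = -1448848311283 / 403678275 + 29056*sqrt(786) / 75117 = -3578.27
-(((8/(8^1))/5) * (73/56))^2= -5329/78400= -0.07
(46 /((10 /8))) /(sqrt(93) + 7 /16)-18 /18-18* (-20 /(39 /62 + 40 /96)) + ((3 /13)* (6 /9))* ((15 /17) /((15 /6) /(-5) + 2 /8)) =2048* sqrt(93) /5165 + 152102832491 /444029885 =346.37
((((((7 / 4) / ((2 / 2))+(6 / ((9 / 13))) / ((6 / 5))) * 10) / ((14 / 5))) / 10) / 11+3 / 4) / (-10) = -5773 / 55440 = -0.10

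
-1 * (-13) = 13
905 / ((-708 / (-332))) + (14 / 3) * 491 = 160227 / 59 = 2715.71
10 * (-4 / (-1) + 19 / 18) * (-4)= -1820 / 9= -202.22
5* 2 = 10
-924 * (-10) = 9240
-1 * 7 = -7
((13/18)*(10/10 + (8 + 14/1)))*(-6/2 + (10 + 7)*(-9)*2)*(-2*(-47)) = -1447459/3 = -482486.33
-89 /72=-1.24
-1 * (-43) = 43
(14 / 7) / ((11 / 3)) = 6 / 11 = 0.55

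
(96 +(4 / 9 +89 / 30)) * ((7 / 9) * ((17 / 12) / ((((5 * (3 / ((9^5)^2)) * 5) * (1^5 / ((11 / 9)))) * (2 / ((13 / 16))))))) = 80912476303659 / 32000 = 2528514884.49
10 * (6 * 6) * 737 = 265320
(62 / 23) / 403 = 2 / 299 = 0.01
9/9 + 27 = 28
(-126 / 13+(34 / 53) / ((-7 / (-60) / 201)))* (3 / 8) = 7925661 / 19292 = 410.83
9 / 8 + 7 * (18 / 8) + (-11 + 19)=199 / 8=24.88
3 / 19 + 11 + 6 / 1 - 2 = 288 / 19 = 15.16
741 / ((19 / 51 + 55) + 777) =37791 / 42451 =0.89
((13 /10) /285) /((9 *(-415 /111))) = -481 /3548250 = -0.00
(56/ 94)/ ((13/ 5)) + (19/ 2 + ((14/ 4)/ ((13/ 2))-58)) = -58329/ 1222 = -47.73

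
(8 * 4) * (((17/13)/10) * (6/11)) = 1632/715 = 2.28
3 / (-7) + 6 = 39 / 7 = 5.57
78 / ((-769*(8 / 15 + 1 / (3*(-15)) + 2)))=-0.04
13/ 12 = 1.08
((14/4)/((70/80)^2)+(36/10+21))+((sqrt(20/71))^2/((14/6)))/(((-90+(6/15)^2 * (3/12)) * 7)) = 1141218313/39121355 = 29.17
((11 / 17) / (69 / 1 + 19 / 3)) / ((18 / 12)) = 11 / 1921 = 0.01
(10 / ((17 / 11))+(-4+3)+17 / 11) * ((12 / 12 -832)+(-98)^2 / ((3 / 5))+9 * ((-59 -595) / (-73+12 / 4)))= 2102183488 / 19635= 107063.08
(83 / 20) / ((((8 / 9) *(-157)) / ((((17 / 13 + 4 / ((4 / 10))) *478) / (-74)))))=26244351 / 12082720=2.17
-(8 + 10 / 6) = -29 / 3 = -9.67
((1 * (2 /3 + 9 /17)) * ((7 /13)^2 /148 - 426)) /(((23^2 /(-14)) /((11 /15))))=50046830911 /5060990610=9.89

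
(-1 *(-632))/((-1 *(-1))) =632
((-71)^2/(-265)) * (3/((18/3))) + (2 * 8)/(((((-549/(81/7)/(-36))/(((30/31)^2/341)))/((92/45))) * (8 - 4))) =-704114837207/74162013310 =-9.49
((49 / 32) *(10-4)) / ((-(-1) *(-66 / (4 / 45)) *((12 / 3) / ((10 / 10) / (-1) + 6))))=-49 / 3168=-0.02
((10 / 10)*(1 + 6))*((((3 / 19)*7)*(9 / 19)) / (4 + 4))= 1323 / 2888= 0.46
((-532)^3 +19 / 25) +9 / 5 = -150568765.44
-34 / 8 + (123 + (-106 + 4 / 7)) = 373 / 28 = 13.32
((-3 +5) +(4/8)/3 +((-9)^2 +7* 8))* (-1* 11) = -9185/6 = -1530.83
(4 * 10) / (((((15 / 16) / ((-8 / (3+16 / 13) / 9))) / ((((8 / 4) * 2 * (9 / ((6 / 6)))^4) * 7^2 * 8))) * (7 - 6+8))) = -10246851.49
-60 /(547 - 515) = -15 /8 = -1.88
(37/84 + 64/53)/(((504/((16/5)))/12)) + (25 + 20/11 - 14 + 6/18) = 17067884/1285515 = 13.28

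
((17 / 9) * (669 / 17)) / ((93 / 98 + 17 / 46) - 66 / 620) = 77909510 / 1270407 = 61.33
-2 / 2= -1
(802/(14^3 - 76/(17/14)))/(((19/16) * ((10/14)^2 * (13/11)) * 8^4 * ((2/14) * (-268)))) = -334033/125401702400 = -0.00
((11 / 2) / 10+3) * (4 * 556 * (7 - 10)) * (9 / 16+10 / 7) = -6602361 / 140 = -47159.72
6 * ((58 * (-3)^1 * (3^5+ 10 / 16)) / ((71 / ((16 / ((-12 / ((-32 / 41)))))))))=-10852032 / 2911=-3727.94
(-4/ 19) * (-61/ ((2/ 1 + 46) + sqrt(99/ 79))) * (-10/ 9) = -0.29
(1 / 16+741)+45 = 12577 / 16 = 786.06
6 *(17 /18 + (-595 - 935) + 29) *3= -27001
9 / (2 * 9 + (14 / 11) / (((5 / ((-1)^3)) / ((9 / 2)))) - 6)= 165 / 199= 0.83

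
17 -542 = -525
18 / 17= 1.06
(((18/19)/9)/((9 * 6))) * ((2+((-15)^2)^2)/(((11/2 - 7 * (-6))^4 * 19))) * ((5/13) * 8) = 6480256/2064138028875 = 0.00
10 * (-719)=-7190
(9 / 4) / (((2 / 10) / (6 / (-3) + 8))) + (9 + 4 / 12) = 461 / 6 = 76.83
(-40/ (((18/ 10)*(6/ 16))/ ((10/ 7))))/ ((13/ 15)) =-80000/ 819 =-97.68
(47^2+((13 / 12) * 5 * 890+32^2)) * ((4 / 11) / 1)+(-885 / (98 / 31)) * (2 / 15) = 425027 / 147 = 2891.34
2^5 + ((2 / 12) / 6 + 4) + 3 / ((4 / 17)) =439 / 9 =48.78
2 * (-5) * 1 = -10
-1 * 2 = -2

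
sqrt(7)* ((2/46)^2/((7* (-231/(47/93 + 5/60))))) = -73* sqrt(7)/106068732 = -0.00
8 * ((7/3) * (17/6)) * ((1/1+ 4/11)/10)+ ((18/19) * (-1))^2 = 96610/11913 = 8.11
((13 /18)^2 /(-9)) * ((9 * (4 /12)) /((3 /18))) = -169 /162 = -1.04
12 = 12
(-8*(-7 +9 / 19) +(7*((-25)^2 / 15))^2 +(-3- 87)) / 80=14540413 / 13680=1062.90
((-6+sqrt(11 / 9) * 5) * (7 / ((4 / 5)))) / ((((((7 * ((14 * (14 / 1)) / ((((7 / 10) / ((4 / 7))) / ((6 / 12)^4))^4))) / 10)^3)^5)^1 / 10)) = -1782059091182478152357564097560904069232174401093253986701075790378954544644096 / 1136868377216160297393798828125+297009848530413025392927349593484011538695733515542331116845965063159090774016 * sqrt(11) / 682121026329696178436279296875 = -123387529258094340345125200000000000000000000000.00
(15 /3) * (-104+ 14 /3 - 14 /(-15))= -492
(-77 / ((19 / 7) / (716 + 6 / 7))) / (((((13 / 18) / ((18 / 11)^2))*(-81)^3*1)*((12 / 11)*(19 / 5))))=27020 / 789507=0.03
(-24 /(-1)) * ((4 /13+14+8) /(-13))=-6960 /169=-41.18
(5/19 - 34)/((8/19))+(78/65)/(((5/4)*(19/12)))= -302171/3800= -79.52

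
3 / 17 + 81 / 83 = 1626 / 1411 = 1.15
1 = 1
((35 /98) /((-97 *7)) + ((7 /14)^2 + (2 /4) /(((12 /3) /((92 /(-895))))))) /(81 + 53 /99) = 398608353 /137351053280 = 0.00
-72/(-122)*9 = 324/61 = 5.31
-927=-927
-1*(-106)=106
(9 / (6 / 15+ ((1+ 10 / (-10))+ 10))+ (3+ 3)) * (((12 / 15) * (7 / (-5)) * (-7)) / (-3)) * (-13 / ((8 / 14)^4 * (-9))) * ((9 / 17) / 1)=-823543 / 6400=-128.68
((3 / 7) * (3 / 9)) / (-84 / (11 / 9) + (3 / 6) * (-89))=-22 / 17437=-0.00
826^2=682276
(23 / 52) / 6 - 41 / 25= -1.57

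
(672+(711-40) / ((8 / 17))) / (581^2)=16783 / 2700488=0.01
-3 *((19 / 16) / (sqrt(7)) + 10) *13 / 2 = -195 - 741 *sqrt(7) / 224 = -203.75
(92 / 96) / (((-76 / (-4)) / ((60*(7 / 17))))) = 1.25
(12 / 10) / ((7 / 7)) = 6 / 5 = 1.20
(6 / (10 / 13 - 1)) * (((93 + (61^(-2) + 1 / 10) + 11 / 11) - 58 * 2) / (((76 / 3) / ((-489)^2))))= 7599425830191 / 1413980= 5374493.15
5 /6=0.83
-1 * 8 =-8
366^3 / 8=6128487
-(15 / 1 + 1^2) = -16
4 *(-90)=-360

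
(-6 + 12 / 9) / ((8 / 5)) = -2.92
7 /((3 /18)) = 42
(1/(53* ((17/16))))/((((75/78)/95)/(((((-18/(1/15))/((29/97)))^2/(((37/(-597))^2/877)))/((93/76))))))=8585953207246603169280/32157770299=266994668082.25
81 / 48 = 27 / 16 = 1.69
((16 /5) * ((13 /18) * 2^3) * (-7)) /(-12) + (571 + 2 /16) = 628463 /1080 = 581.91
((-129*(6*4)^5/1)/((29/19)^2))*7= -2595680059392/841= -3086420998.09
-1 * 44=-44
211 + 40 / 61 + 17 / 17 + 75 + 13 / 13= 17608 / 61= 288.66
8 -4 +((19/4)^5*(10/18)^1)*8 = 12385103/1152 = 10750.96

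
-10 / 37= -0.27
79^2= 6241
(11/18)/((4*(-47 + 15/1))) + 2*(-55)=-253451/2304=-110.00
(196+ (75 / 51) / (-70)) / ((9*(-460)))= -46643 / 985320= -0.05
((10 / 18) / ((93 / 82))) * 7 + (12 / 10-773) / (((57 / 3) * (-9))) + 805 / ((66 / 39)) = 846018289 / 1749330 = 483.62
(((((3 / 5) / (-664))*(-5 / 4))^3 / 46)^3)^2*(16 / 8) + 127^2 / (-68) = -237.19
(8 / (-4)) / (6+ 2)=-1 / 4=-0.25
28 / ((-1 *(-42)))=2 / 3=0.67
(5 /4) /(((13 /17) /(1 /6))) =85 /312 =0.27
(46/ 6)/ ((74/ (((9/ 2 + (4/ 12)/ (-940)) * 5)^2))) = 3703246583/ 70617312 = 52.44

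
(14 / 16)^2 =49 / 64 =0.77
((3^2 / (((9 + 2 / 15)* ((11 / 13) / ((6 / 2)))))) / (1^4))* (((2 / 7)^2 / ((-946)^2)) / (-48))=-1755 / 264333128752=-0.00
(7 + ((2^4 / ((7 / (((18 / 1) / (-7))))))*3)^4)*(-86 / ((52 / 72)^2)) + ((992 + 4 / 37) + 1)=-574519194844547159 / 36047300653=-15937925.57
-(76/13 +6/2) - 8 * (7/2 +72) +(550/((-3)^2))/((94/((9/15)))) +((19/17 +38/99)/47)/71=-44715522341/73010223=-612.46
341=341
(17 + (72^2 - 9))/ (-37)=-5192/ 37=-140.32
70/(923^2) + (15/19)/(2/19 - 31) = -12737845/500082323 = -0.03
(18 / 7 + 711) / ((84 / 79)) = 131535 / 196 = 671.10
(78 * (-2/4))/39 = -1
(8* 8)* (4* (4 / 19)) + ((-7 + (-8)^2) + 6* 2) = 2335 / 19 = 122.89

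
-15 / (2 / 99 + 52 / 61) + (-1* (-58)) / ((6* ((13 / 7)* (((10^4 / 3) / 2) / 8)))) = -146986663 / 8563750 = -17.16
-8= -8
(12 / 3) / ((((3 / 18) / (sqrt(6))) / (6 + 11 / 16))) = 321*sqrt(6) / 2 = 393.14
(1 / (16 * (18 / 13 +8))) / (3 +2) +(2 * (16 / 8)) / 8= 4893 / 9760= 0.50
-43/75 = -0.57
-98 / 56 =-7 / 4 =-1.75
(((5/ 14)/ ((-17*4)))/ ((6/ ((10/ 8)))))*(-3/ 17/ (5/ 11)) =55/ 129472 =0.00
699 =699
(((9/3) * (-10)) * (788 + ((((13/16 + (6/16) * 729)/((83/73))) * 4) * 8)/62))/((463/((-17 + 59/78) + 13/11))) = 151701481625/170355757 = 890.50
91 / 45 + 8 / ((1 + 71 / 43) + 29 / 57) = 4.55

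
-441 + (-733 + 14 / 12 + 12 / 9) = -2343 / 2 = -1171.50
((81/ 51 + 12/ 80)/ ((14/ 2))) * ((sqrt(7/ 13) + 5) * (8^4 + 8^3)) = 680832 * sqrt(91)/ 7735 + 680832/ 119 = 6560.93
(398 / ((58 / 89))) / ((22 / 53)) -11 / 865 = 811953777 / 551870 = 1471.28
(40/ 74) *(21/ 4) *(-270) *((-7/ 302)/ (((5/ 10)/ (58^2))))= 667585800/ 5587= 119489.14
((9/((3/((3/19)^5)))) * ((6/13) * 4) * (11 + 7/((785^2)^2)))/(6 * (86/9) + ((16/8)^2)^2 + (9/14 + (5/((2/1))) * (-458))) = -3069441584261113824/549842619627504658950625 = -0.00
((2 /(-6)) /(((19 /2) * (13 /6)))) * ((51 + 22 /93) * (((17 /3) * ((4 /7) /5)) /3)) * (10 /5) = -518432 /1447173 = -0.36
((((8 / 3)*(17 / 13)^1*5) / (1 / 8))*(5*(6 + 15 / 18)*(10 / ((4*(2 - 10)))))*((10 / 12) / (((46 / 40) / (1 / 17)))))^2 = 262656250000 / 65173329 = 4030.12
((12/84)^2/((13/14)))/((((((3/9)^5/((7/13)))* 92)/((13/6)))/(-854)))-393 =-450.84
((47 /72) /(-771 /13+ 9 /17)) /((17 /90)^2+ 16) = -155805 /224967748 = -0.00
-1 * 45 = -45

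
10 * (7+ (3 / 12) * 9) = 185 / 2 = 92.50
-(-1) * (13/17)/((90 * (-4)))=-13/6120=-0.00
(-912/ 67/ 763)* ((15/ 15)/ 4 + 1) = -1140/ 51121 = -0.02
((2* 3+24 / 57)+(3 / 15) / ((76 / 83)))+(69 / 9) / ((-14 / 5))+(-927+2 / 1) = -7350367 / 7980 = -921.10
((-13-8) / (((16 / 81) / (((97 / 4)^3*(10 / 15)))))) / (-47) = 517485591 / 24064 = 21504.55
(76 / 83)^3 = 438976 / 571787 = 0.77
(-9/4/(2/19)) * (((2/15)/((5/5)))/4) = -57/80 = -0.71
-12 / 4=-3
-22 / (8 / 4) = -11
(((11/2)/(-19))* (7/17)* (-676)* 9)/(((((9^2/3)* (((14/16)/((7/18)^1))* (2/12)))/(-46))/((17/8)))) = -7001.15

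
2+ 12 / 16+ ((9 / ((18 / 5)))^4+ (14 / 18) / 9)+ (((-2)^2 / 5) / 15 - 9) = 1067653 / 32400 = 32.95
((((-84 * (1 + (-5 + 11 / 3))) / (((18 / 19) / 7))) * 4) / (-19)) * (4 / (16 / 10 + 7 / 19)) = -148960 / 1683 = -88.51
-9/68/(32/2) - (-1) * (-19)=-20681/1088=-19.01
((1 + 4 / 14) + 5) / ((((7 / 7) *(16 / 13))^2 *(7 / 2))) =1859 / 1568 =1.19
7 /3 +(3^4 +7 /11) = 2771 /33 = 83.97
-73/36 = -2.03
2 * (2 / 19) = 4 / 19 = 0.21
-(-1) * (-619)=-619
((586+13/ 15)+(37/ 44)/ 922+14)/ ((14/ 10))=429.19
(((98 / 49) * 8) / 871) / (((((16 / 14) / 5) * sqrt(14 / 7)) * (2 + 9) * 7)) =5 * sqrt(2) / 9581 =0.00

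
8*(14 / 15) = 112 / 15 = 7.47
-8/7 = -1.14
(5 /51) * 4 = 20 /51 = 0.39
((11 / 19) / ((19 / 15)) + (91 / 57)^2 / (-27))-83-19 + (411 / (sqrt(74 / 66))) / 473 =-8915932 / 87723 + 411 * sqrt(1221) / 17501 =-100.82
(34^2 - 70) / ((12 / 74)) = 6697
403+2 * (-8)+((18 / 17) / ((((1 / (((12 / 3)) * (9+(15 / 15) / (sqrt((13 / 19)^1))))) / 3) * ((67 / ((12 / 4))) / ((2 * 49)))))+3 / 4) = 63504 * sqrt(247) / 14807+4052733 / 4556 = 956.94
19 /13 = 1.46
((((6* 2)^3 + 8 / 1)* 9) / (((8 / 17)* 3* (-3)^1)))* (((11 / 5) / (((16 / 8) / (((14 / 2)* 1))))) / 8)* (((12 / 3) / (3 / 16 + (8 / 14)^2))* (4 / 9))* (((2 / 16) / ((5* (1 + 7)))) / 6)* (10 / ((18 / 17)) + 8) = -70490959 / 631800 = -111.57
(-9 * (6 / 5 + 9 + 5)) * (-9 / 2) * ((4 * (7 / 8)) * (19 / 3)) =68229 / 5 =13645.80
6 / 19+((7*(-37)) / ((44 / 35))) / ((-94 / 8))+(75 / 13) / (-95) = 2271626 / 127699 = 17.79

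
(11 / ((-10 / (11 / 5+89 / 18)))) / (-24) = 0.33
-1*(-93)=93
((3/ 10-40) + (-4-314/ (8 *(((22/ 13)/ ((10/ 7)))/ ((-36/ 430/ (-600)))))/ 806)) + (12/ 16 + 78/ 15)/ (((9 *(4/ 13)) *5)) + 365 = 9510526031/ 29560608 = 321.73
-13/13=-1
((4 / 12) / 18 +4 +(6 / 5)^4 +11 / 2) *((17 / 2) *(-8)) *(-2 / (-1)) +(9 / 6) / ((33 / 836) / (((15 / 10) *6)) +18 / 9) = -12152216534 / 7711875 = -1575.78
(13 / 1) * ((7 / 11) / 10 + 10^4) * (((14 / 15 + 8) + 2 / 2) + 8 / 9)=773793813 / 550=1406897.84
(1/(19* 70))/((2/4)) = 1/665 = 0.00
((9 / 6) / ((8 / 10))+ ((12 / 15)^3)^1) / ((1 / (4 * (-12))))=-14322 / 125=-114.58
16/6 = 8/3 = 2.67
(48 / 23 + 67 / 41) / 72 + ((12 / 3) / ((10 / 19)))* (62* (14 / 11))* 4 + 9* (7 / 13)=116690815103 / 48545640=2403.73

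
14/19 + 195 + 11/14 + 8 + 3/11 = 599231/2926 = 204.80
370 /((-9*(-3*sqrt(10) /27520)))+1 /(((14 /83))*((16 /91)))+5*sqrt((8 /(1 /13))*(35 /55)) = 1079 /32+10*sqrt(2002) /11+1018240*sqrt(10) /27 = 119332.08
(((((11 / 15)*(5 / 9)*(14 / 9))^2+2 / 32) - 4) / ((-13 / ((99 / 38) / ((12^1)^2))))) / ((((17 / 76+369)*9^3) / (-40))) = -16703155 / 22840934536368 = -0.00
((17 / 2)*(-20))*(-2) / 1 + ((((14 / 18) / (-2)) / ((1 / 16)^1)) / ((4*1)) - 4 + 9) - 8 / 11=33929 / 99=342.72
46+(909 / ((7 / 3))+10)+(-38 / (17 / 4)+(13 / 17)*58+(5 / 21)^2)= 3606356 / 7497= 481.04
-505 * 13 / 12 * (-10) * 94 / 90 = 308555 / 54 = 5713.98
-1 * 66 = -66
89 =89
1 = 1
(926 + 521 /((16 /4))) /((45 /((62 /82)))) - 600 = -859405 /1476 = -582.25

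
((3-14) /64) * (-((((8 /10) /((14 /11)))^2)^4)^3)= 28402531548236014430933549318144 /11419131242070580387175083160400390625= 0.00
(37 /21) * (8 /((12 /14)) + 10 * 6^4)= 1439596 /63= 22850.73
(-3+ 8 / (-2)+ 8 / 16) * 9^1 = -117 / 2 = -58.50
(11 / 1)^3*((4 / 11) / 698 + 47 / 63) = 21847639 / 21987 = 993.66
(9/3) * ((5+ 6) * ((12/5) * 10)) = 792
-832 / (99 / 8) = -6656 / 99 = -67.23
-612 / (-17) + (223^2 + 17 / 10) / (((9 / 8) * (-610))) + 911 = 4000987 / 4575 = 874.53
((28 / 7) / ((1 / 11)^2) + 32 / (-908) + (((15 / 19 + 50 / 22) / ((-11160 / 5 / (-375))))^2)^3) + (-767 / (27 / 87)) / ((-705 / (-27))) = 1119926431403844756116167213518251 / 2876531455249993680885567894105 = 389.33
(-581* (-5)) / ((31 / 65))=188825 / 31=6091.13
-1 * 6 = -6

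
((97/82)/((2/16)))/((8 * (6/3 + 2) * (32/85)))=8245/10496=0.79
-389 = -389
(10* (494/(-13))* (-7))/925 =532/185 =2.88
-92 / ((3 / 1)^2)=-92 / 9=-10.22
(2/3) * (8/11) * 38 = 608/33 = 18.42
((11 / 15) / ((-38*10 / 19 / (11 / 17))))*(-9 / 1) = 363 / 1700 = 0.21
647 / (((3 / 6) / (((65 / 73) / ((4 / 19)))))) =799045 / 146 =5472.91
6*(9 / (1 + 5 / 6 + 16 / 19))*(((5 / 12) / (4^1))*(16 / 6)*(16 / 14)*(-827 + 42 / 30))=-11294208 / 2135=-5290.03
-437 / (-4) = 437 / 4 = 109.25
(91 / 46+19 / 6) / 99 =355 / 6831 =0.05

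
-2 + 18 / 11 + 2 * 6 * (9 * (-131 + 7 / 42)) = -155434 / 11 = -14130.36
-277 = -277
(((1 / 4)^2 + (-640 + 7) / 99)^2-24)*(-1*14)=-31393831 / 139392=-225.22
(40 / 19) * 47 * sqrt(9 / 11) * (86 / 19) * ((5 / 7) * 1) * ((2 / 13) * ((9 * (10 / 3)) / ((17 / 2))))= 291024000 * sqrt(11) / 6143137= 157.12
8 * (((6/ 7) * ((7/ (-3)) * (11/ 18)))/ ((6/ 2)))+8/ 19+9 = 6.16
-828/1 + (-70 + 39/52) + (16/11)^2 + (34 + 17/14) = -2913409/3388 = -859.92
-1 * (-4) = 4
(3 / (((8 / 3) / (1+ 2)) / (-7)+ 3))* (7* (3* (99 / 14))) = 56133 / 362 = 155.06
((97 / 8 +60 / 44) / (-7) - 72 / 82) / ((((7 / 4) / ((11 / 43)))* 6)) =-70843 / 1036644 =-0.07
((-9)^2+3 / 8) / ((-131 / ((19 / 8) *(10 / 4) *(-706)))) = 21831285 / 8384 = 2603.92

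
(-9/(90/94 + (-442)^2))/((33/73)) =-0.00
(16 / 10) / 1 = 8 / 5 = 1.60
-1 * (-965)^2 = -931225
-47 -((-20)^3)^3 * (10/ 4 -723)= -368896000000047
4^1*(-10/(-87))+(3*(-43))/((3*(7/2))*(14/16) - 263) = 342008/353307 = 0.97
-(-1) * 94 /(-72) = -47 /36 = -1.31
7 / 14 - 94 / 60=-16 / 15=-1.07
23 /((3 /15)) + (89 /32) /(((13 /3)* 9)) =143609 /1248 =115.07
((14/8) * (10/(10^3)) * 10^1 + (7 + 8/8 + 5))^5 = 40649300451407/102400000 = 396965.82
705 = 705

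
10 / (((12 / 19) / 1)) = 95 / 6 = 15.83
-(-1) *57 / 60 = 19 / 20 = 0.95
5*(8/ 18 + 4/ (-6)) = -10/ 9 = -1.11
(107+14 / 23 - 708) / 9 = -4603 / 69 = -66.71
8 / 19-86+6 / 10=-8073 / 95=-84.98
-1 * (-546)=546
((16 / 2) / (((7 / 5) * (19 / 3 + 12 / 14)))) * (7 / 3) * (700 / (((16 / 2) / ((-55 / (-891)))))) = 122500 / 12231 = 10.02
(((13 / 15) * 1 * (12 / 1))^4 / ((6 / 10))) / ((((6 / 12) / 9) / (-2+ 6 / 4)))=-175478.78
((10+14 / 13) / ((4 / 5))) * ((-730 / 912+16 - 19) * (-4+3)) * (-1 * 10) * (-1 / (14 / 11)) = 1429725 / 3458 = 413.45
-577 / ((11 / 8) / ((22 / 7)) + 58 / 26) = -120016 / 555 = -216.25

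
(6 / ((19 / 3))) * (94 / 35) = 1692 / 665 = 2.54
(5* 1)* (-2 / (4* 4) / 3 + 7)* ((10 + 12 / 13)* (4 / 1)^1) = 59285 / 39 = 1520.13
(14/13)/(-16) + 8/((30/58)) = 24023/1560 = 15.40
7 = 7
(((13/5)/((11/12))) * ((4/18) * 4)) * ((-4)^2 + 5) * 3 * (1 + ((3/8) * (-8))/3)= 0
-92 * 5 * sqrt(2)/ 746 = -0.87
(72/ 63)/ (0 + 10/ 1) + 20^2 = 14004/ 35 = 400.11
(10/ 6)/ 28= 0.06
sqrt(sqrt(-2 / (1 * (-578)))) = sqrt(17) / 17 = 0.24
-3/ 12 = -1/ 4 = -0.25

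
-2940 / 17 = -172.94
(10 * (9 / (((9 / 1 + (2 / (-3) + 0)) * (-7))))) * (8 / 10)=-216 / 175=-1.23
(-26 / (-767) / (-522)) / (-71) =1 / 1093329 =0.00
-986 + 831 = -155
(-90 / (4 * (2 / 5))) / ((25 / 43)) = -96.75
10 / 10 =1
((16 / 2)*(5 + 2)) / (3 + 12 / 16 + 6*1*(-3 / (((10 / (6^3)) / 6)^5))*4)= -700000 / 32905425960519909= -0.00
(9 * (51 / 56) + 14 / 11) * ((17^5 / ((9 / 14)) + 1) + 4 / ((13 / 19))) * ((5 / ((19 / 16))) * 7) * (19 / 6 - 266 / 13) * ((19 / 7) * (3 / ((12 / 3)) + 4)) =-193172309643899125 / 1405404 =-137449665465.52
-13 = -13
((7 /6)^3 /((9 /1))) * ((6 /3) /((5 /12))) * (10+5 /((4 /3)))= 3773 /324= 11.65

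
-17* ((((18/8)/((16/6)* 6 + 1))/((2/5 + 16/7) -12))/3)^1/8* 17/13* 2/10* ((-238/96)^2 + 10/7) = 2076839/104153088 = 0.02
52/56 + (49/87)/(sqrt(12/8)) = 49 * sqrt(6)/261 + 13/14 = 1.39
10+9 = 19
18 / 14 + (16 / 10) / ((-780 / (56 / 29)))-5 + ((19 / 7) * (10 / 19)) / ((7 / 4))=-4020538 / 1385475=-2.90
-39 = -39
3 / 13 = 0.23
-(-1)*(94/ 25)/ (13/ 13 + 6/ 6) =47/ 25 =1.88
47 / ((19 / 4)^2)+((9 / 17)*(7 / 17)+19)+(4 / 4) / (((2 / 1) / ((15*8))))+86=17454356 / 104329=167.30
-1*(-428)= 428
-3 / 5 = -0.60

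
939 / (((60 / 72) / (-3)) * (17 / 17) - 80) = -16902 / 1445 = -11.70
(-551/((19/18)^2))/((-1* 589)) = 9396/11191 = 0.84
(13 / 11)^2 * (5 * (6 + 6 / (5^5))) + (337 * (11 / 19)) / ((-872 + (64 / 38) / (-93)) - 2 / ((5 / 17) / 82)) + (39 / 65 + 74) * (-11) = -743927009264911 / 955194872500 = -778.82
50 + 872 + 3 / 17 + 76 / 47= 923.79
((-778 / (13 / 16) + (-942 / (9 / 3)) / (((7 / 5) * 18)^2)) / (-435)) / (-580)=-98863249 / 26035846200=-0.00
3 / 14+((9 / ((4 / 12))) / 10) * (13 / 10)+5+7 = 11007 / 700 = 15.72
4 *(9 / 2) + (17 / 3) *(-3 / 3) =37 / 3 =12.33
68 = 68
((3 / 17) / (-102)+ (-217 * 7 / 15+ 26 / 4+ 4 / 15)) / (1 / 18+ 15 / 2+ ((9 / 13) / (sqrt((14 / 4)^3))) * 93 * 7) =290780217 / 1906118710-24070850271 * sqrt(14) / 64808036140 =-1.24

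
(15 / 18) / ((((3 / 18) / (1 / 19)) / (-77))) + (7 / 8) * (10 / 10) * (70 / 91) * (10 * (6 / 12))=-16695 / 988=-16.90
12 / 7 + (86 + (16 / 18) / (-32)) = 22097 / 252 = 87.69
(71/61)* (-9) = -639/61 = -10.48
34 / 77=0.44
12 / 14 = 6 / 7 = 0.86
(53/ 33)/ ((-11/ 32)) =-1696/ 363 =-4.67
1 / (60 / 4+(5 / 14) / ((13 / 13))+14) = 14 / 411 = 0.03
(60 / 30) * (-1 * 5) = -10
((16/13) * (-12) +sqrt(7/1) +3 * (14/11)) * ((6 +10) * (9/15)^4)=-17.22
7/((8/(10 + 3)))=91/8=11.38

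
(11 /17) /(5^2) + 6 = 2561 /425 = 6.03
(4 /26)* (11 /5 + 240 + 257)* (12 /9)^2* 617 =84241.07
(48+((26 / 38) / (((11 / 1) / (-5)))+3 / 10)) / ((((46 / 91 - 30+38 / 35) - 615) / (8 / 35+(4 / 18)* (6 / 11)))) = -263379922 / 10095518235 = -0.03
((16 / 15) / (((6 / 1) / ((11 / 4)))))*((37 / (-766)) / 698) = -407 / 12030030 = -0.00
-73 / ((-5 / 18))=1314 / 5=262.80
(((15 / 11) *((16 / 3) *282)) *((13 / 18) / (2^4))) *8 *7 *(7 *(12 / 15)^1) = 958048 / 33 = 29031.76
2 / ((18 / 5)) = 5 / 9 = 0.56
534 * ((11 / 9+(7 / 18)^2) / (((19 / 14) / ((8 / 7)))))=617.62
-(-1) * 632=632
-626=-626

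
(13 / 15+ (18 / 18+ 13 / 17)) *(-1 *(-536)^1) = 359656 / 255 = 1410.42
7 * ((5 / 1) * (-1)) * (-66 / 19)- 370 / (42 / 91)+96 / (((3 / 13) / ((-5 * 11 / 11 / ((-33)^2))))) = -14111215 / 20691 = -682.00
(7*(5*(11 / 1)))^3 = 57066625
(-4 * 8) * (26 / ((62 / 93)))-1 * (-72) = -1176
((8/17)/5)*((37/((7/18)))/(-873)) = -592/57715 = -0.01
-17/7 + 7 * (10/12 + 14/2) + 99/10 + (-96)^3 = -92890738/105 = -884673.70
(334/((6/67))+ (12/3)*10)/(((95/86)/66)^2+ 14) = 121447260528/451046689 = 269.26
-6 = -6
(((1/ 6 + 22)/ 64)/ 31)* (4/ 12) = 133/ 35712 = 0.00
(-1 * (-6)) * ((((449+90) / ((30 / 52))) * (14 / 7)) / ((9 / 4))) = 224224 / 45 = 4982.76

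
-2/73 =-0.03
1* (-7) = -7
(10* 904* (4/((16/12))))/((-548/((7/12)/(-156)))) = 3955/21372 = 0.19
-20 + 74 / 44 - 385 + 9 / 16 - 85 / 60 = -213403 / 528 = -404.17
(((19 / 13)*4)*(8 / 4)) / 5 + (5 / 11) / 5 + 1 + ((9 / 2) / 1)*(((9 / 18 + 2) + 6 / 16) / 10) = 21613 / 4576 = 4.72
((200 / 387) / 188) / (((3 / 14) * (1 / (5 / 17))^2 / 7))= 122500 / 15769863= 0.01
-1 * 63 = -63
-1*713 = -713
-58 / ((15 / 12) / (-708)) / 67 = 164256 / 335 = 490.32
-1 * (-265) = 265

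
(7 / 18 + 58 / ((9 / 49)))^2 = 3598609 / 36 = 99961.36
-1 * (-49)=49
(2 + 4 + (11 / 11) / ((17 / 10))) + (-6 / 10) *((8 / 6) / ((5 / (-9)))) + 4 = 5112 / 425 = 12.03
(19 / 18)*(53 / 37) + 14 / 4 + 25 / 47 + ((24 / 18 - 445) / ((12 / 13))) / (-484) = 181885 / 27824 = 6.54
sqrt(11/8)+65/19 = sqrt(22)/4+65/19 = 4.59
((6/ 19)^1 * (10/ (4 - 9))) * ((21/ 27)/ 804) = -7/ 11457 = -0.00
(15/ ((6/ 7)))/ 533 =35/ 1066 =0.03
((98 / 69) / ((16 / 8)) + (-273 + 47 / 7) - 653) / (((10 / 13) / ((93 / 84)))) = -22349977 / 16905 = -1322.09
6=6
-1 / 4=-0.25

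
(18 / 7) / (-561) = -6 / 1309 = -0.00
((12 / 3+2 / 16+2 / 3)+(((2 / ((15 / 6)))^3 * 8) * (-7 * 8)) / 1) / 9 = -673753 / 27000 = -24.95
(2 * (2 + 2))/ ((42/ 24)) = 32/ 7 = 4.57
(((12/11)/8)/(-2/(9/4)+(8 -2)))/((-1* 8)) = -27/8096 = -0.00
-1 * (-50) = 50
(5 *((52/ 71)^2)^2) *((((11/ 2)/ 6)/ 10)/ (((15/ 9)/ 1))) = 10053472/ 127058405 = 0.08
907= 907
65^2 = 4225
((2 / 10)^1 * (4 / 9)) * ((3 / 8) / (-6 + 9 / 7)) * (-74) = 259 / 495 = 0.52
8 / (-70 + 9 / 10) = -80 / 691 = -0.12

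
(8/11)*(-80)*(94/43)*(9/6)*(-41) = 3699840/473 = 7822.07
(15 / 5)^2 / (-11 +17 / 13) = -13 / 14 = -0.93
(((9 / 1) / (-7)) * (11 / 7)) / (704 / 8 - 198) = 0.02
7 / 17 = 0.41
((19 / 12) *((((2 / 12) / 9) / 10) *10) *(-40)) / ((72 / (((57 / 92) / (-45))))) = 361 / 1609632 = 0.00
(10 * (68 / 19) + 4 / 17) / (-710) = -5818 / 114665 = -0.05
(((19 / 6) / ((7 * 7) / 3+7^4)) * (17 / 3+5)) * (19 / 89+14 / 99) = 237652 / 47923029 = 0.00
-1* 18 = -18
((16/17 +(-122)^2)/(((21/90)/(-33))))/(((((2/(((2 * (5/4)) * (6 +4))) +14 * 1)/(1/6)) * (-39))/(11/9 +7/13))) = 90498375/80444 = 1124.99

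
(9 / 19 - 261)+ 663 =7647 / 19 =402.47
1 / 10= 0.10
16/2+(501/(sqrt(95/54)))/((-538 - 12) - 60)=8 - 1503 * sqrt(570)/57950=7.38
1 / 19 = 0.05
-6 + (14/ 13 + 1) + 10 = 6.08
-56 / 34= -28 / 17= -1.65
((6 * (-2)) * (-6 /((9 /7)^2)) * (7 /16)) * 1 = 343 /18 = 19.06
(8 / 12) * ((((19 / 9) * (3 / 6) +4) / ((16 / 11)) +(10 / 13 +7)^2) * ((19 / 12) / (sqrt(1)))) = 59034083 / 876096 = 67.38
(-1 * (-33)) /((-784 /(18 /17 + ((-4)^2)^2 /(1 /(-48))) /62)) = 32065.16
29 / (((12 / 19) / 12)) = 551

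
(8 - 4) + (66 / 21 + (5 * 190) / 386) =12975 / 1351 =9.60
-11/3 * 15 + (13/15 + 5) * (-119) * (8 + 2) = -21109/3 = -7036.33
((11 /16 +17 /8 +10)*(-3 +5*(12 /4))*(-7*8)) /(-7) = 1230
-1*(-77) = 77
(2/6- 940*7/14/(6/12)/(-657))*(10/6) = 5795/1971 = 2.94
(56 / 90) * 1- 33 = -32.38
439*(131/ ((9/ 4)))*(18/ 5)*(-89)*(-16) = 655142528/ 5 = 131028505.60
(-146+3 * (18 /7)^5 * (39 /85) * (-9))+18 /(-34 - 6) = -8795731367 /5714380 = -1539.23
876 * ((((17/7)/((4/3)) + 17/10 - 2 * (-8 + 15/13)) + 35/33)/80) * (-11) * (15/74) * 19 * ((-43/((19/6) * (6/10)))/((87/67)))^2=-3325113429437105/1291231032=-2575149.87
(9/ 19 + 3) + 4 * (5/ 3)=578/ 57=10.14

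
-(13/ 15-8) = 107/ 15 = 7.13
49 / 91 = 7 / 13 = 0.54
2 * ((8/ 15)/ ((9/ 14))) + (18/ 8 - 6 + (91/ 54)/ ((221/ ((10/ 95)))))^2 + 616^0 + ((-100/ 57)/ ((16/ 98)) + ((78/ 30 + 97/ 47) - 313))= -17293521249169/ 57193992432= -302.37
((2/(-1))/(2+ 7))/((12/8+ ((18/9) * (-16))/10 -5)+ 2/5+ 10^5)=-20/8999433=-0.00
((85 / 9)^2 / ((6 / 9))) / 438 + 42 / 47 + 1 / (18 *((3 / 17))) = 1682921 / 1111644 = 1.51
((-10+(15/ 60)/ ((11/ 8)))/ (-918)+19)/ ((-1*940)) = -0.02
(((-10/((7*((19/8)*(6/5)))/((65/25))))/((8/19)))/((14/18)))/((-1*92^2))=195/414736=0.00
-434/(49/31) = -1922/7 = -274.57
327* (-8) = -2616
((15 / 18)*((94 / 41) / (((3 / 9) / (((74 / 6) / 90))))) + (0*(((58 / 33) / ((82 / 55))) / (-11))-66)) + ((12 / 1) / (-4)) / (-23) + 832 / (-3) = -17436581 / 50922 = -342.42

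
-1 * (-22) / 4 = 11 / 2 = 5.50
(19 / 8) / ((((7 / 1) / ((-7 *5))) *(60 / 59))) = -1121 / 96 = -11.68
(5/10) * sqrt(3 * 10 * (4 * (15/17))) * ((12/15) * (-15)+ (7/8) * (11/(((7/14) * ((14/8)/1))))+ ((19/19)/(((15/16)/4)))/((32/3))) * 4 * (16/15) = -192 * sqrt(34)/85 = -13.17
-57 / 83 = -0.69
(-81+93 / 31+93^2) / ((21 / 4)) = 11428 / 7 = 1632.57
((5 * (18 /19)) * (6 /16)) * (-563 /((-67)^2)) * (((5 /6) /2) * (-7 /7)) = 126675 /1364656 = 0.09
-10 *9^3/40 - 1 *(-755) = 2291/4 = 572.75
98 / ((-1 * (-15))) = 98 / 15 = 6.53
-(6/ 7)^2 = -36/ 49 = -0.73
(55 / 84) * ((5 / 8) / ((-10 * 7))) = -55 / 9408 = -0.01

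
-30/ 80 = -3/ 8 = -0.38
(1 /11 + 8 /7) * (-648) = -799.48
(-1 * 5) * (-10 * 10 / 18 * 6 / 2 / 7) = 250 / 21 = 11.90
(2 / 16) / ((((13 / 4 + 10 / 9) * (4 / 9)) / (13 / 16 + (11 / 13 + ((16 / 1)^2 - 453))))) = -3291111 / 261248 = -12.60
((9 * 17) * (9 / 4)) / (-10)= -1377 / 40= -34.42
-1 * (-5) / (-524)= -5 / 524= -0.01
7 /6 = 1.17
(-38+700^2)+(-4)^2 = 489978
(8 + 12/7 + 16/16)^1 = 75/7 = 10.71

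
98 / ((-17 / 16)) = -1568 / 17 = -92.24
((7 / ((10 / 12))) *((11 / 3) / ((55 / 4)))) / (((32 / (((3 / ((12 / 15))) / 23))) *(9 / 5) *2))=7 / 2208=0.00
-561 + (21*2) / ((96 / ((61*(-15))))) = -15381 / 16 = -961.31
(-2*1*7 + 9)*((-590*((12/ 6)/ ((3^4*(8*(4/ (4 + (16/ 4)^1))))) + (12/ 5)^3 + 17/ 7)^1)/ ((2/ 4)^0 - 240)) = -568937/ 2835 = -200.68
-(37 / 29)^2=-1369 / 841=-1.63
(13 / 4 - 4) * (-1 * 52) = 39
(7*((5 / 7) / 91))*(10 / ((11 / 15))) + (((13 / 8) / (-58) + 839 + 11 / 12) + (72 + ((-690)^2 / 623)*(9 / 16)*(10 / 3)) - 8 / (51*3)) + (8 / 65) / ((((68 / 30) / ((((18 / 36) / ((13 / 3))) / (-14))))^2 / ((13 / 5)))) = 22948475970375499 / 9784165927536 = 2345.47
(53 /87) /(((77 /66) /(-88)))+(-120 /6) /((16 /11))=-59.70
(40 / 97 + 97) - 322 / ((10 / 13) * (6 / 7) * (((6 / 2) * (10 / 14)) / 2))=-7822004 / 21825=-358.40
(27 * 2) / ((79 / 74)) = 3996 / 79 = 50.58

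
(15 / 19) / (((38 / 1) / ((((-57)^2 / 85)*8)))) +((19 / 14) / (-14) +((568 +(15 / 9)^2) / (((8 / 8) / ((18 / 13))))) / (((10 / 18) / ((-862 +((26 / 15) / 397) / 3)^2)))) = 8118273211632558933013 / 7680365374500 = 1057016537.08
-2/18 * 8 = -8/9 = -0.89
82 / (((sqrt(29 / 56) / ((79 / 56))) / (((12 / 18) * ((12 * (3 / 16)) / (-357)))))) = -3239 * sqrt(406) / 96628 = -0.68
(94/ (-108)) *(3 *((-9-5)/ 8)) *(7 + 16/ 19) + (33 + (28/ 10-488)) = -2847943/ 6840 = -416.37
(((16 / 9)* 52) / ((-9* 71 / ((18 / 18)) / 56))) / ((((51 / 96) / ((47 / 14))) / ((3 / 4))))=-1251328 / 32589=-38.40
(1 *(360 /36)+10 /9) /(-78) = -50 /351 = -0.14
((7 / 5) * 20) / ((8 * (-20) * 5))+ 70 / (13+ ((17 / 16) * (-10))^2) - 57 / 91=-2206587 / 20948200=-0.11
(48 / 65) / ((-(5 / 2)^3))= -384 / 8125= -0.05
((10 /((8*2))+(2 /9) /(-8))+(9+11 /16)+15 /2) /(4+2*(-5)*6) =-2561 /8064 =-0.32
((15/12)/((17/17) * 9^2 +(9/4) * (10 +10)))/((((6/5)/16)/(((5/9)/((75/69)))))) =115/1701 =0.07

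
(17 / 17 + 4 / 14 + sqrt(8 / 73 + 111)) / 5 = 9 / 35 + sqrt(592103) / 365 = 2.37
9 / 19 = 0.47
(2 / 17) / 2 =1 / 17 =0.06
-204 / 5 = -40.80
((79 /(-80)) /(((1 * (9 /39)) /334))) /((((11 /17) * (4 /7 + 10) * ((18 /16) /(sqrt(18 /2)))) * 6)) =-20409571 /219780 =-92.86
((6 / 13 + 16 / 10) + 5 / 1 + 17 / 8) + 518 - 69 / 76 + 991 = 14990713 / 9880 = 1517.28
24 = 24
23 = 23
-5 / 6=-0.83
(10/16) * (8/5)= 1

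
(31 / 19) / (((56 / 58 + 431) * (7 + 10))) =899 / 4046221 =0.00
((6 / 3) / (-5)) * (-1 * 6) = 12 / 5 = 2.40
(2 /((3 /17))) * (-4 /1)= -136 /3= -45.33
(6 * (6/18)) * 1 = 2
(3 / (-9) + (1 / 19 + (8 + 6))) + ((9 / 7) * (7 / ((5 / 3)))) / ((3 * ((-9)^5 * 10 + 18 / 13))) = 3334947739 / 243084480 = 13.72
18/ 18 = 1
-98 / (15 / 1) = -98 / 15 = -6.53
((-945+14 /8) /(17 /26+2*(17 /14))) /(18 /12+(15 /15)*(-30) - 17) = 343 /51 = 6.73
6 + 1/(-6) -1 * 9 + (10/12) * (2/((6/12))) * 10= 181/6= 30.17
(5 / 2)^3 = 15.62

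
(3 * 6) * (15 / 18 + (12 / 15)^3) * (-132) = -399564 / 125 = -3196.51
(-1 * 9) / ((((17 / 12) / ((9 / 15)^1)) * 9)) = -36 / 85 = -0.42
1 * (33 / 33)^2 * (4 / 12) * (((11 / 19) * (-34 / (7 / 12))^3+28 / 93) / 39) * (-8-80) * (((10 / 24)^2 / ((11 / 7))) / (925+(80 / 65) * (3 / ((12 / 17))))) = 868490346250 / 84810905739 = 10.24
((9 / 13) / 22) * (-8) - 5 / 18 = -1363 / 2574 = -0.53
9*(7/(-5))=-63/5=-12.60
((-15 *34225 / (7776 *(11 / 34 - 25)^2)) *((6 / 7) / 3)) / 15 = -0.00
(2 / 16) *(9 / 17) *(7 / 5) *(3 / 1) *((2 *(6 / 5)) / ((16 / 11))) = 6237 / 13600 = 0.46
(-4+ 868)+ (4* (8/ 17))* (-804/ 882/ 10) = 10793536/ 12495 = 863.83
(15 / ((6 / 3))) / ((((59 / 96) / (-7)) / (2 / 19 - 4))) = 372960 / 1121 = 332.70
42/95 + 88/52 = 2.13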